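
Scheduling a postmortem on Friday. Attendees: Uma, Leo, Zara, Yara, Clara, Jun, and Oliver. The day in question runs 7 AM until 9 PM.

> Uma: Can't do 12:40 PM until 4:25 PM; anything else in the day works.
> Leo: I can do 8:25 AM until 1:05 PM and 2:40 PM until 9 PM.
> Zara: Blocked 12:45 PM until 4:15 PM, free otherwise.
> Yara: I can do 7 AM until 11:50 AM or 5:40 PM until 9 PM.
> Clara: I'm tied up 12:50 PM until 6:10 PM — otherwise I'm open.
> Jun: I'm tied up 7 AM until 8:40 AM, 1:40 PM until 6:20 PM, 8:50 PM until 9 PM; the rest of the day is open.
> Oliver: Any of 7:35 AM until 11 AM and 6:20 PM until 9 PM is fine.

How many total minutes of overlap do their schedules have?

290

Uma free: 07:00-12:40, 16:25-21:00 (invert busy blocks within the working day).
Leo free: 08:25-13:05, 14:40-21:00.
Zara free: 07:00-12:45, 16:15-21:00 (invert busy blocks within the working day).
Yara free: 07:00-11:50, 17:40-21:00.
Clara free: 07:00-12:50, 18:10-21:00 (invert busy blocks within the working day).
Jun free: 08:40-13:40, 18:20-20:50 (invert busy blocks within the working day).
Oliver free: 07:35-11:00, 18:20-21:00.
Uma ∩ Leo: 08:25-12:40, 16:25-21:00.
Uma ∩ Leo ∩ Zara: 08:25-12:40, 16:25-21:00.
Uma ∩ Leo ∩ Zara ∩ Yara: 08:25-11:50, 17:40-21:00.
Uma ∩ Leo ∩ Zara ∩ Yara ∩ Clara: 08:25-11:50, 18:10-21:00.
Uma ∩ Leo ∩ Zara ∩ Yara ∩ Clara ∩ Jun: 08:40-11:50, 18:20-20:50.
Uma ∩ Leo ∩ Zara ∩ Yara ∩ Clara ∩ Jun ∩ Oliver: 08:40-11:00, 18:20-20:50.
Summing the common windows: 140 + 150 = 290 minutes.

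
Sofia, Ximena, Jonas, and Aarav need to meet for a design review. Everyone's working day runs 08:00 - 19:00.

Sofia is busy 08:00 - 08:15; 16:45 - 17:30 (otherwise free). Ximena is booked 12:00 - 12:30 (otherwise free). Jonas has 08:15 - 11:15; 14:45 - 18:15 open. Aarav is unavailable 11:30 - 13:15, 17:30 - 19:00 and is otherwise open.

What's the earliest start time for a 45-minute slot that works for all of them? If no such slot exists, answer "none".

08:15

Sofia free: 08:15-16:45, 17:30-19:00 (invert busy blocks within the working day).
Ximena free: 08:00-12:00, 12:30-19:00 (invert busy blocks within the working day).
Jonas free: 08:15-11:15, 14:45-18:15.
Aarav free: 08:00-11:30, 13:15-17:30 (invert busy blocks within the working day).
Sofia ∩ Ximena: 08:15-12:00, 12:30-16:45, 17:30-19:00.
Sofia ∩ Ximena ∩ Jonas: 08:15-11:15, 14:45-16:45, 17:30-18:15.
Sofia ∩ Ximena ∩ Jonas ∩ Aarav: 08:15-11:15, 14:45-16:45.
The first common window of at least 45 minutes is 08:15-11:15, so the earliest start is 08:15.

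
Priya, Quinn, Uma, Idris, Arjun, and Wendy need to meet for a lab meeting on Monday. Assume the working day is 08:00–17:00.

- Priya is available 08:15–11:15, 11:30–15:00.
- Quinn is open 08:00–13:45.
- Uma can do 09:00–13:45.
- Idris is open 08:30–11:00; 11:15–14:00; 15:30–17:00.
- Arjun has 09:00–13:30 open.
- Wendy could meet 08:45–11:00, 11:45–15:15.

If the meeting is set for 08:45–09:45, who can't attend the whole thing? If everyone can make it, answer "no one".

Priya: free for 08:45-09:45. Quinn: free for 08:45-09:45. Uma: not fully free for 08:45-09:45. Idris: free for 08:45-09:45. Arjun: not fully free for 08:45-09:45. Wendy: free for 08:45-09:45.

Arjun, Uma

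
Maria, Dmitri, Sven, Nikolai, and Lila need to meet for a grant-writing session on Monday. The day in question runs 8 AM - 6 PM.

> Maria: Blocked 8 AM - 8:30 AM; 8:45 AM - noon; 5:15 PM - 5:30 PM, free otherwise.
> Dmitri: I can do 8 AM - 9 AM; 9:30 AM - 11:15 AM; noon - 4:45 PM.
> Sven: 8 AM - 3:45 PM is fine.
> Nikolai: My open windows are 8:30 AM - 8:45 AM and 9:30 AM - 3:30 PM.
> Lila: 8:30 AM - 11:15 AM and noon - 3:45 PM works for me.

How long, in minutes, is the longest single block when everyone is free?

Maria free: 08:30-08:45, 12:00-17:15, 17:30-18:00 (invert busy blocks within the working day).
Dmitri free: 08:00-09:00, 09:30-11:15, 12:00-16:45.
Sven free: 08:00-15:45.
Nikolai free: 08:30-08:45, 09:30-15:30.
Lila free: 08:30-11:15, 12:00-15:45.
Maria ∩ Dmitri: 08:30-08:45, 12:00-16:45.
Maria ∩ Dmitri ∩ Sven: 08:30-08:45, 12:00-15:45.
Maria ∩ Dmitri ∩ Sven ∩ Nikolai: 08:30-08:45, 12:00-15:30.
Maria ∩ Dmitri ∩ Sven ∩ Nikolai ∩ Lila: 08:30-08:45, 12:00-15:30.
So the common availability across everyone is 08:30-08:45, 12:00-15:30.
The longest is 12:00-15:30 at 210 minutes.

210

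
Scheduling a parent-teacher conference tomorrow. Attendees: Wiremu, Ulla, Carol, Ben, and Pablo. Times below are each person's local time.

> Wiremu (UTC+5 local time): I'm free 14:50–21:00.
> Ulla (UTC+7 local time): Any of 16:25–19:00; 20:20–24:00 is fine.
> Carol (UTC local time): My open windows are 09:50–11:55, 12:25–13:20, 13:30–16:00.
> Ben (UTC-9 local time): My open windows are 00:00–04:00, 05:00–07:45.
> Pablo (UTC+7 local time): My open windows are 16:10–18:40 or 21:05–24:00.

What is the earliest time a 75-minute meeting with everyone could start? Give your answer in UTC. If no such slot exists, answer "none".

Wiremu in UTC: 09:50-16:00 (subtract 5h to convert from UTC+5).
Ulla in UTC: 09:25-12:00, 13:20-17:00 (subtract 7h to convert from UTC+7).
Carol in UTC: 09:50-11:55, 12:25-13:20, 13:30-16:00.
Ben in UTC: 09:00-13:00, 14:00-16:45 (add 9h to convert from UTC-9).
Pablo in UTC: 09:10-11:40, 14:05-17:00 (subtract 7h to convert from UTC+7).
Wiremu ∩ Ulla: 09:50-12:00, 13:20-16:00.
Wiremu ∩ Ulla ∩ Carol: 09:50-11:55, 13:30-16:00.
Wiremu ∩ Ulla ∩ Carol ∩ Ben: 09:50-11:55, 14:00-16:00.
Wiremu ∩ Ulla ∩ Carol ∩ Ben ∩ Pablo: 09:50-11:40, 14:05-16:00.
Those are the intersection windows.
The first common window of at least 75 minutes is 09:50-11:40, so the earliest start is 09:50.

09:50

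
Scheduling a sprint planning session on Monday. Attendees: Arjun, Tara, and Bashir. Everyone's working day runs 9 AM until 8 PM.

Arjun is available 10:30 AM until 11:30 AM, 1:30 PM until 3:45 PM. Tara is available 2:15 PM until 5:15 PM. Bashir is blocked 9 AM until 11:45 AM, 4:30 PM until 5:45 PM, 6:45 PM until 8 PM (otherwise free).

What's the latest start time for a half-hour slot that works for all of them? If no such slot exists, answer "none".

15:15

Arjun free: 10:30-11:30, 13:30-15:45.
Tara free: 14:15-17:15.
Bashir free: 11:45-16:30, 17:45-18:45 (invert busy blocks within the working day).
Arjun ∩ Tara: 14:15-15:45.
Arjun ∩ Tara ∩ Bashir: 14:15-15:45.
So the common availability across everyone is 14:15-15:45.
The last common window of at least 30 minutes is 14:15-15:45; a 30-minute meeting can start as late as 15:15 and still end by 15:45.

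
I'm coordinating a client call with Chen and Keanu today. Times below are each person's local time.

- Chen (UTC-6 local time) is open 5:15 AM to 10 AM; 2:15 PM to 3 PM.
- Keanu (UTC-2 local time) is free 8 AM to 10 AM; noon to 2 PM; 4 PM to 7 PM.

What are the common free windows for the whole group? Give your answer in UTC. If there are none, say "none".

11:15-12:00, 14:00-16:00, 20:15-21:00

Chen in UTC: 11:15-16:00, 20:15-21:00 (add 6h to convert from UTC-6).
Keanu in UTC: 10:00-12:00, 14:00-16:00, 18:00-21:00 (add 2h to convert from UTC-2).
Chen ∩ Keanu: 11:15-12:00, 14:00-16:00, 20:15-21:00.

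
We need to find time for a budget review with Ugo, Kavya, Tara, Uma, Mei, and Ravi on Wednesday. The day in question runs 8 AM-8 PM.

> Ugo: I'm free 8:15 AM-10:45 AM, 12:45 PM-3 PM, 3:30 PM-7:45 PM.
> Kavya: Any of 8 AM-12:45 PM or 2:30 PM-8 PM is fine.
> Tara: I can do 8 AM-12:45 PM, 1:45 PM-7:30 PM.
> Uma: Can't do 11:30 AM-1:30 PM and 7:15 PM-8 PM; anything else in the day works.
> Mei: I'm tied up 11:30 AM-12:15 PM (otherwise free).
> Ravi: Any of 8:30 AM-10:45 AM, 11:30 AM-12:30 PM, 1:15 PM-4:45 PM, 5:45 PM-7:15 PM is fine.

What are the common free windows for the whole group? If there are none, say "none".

08:30-10:45, 14:30-15:00, 15:30-16:45, 17:45-19:15

Ugo free: 08:15-10:45, 12:45-15:00, 15:30-19:45.
Kavya free: 08:00-12:45, 14:30-20:00.
Tara free: 08:00-12:45, 13:45-19:30.
Uma free: 08:00-11:30, 13:30-19:15 (invert busy blocks within the working day).
Mei free: 08:00-11:30, 12:15-20:00 (invert busy blocks within the working day).
Ravi free: 08:30-10:45, 11:30-12:30, 13:15-16:45, 17:45-19:15.
Ugo ∩ Kavya: 08:15-10:45, 14:30-15:00, 15:30-19:45.
Ugo ∩ Kavya ∩ Tara: 08:15-10:45, 14:30-15:00, 15:30-19:30.
Ugo ∩ Kavya ∩ Tara ∩ Uma: 08:15-10:45, 14:30-15:00, 15:30-19:15.
Ugo ∩ Kavya ∩ Tara ∩ Uma ∩ Mei: 08:15-10:45, 14:30-15:00, 15:30-19:15.
Ugo ∩ Kavya ∩ Tara ∩ Uma ∩ Mei ∩ Ravi: 08:30-10:45, 14:30-15:00, 15:30-16:45, 17:45-19:15.
So the common availability across everyone is 08:30-10:45, 14:30-15:00, 15:30-16:45, 17:45-19:15.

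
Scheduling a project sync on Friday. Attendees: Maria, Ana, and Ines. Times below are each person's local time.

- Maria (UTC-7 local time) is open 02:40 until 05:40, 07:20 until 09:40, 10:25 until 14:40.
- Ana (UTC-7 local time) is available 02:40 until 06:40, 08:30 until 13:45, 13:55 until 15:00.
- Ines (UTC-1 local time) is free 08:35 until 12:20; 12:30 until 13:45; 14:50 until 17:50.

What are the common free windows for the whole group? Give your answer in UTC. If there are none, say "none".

Maria in UTC: 09:40-12:40, 14:20-16:40, 17:25-21:40 (add 7h to convert from UTC-7).
Ana in UTC: 09:40-13:40, 15:30-20:45, 20:55-22:00 (add 7h to convert from UTC-7).
Ines in UTC: 09:35-13:20, 13:30-14:45, 15:50-18:50 (add 1h to convert from UTC-1).
Maria ∩ Ana: 09:40-12:40, 15:30-16:40, 17:25-20:45, 20:55-21:40.
Maria ∩ Ana ∩ Ines: 09:40-12:40, 15:50-16:40, 17:25-18:50.

09:40-12:40, 15:50-16:40, 17:25-18:50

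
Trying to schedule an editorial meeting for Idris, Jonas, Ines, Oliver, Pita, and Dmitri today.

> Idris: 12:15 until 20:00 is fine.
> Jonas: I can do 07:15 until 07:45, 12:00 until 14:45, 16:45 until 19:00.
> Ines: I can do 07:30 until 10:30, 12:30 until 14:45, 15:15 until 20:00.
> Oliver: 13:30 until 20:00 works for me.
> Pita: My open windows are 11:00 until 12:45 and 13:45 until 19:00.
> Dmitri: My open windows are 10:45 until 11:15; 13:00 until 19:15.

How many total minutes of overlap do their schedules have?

195

Idris ∩ Jonas: 12:15-14:45, 16:45-19:00.
Idris ∩ Jonas ∩ Ines: 12:30-14:45, 16:45-19:00.
Idris ∩ Jonas ∩ Ines ∩ Oliver: 13:30-14:45, 16:45-19:00.
Idris ∩ Jonas ∩ Ines ∩ Oliver ∩ Pita: 13:45-14:45, 16:45-19:00.
Idris ∩ Jonas ∩ Ines ∩ Oliver ∩ Pita ∩ Dmitri: 13:45-14:45, 16:45-19:00.
Summing the common windows: 60 + 135 = 195 minutes.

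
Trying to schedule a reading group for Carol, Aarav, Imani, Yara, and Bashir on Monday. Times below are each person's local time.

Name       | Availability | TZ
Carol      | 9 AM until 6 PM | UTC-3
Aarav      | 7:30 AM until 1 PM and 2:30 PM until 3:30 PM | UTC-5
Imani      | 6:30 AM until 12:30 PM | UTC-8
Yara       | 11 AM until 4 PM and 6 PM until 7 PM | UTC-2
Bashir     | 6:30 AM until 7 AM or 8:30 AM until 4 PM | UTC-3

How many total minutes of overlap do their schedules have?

Carol in UTC: 12:00-21:00 (add 3h to convert from UTC-3).
Aarav in UTC: 12:30-18:00, 19:30-20:30 (add 5h to convert from UTC-5).
Imani in UTC: 14:30-20:30 (add 8h to convert from UTC-8).
Yara in UTC: 13:00-18:00, 20:00-21:00 (add 2h to convert from UTC-2).
Bashir in UTC: 09:30-10:00, 11:30-19:00 (add 3h to convert from UTC-3).
Carol ∩ Aarav: 12:30-18:00, 19:30-20:30.
Carol ∩ Aarav ∩ Imani: 14:30-18:00, 19:30-20:30.
Carol ∩ Aarav ∩ Imani ∩ Yara: 14:30-18:00, 20:00-20:30.
Carol ∩ Aarav ∩ Imani ∩ Yara ∩ Bashir: 14:30-18:00.
That's a single block of 210 minutes.

210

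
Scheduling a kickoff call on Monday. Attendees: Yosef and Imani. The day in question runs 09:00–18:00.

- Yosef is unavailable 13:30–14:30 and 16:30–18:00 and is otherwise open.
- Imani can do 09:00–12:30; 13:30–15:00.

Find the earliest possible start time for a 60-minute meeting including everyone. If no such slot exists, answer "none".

09:00

Yosef free: 09:00-13:30, 14:30-16:30 (invert busy blocks within the working day).
Imani free: 09:00-12:30, 13:30-15:00.
Yosef ∩ Imani: 09:00-12:30, 14:30-15:00.
So the common availability across everyone is 09:00-12:30, 14:30-15:00.
The first common window of at least 60 minutes is 09:00-12:30, so the earliest start is 09:00.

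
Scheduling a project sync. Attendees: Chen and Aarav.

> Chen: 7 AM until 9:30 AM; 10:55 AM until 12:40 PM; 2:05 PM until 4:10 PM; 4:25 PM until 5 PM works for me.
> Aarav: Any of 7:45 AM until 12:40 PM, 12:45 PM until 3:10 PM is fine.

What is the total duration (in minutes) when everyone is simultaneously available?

Chen ∩ Aarav: 07:45-09:30, 10:55-12:40, 14:05-15:10.
Those are the intersection windows.
Summing the common windows: 105 + 105 + 65 = 275 minutes.

275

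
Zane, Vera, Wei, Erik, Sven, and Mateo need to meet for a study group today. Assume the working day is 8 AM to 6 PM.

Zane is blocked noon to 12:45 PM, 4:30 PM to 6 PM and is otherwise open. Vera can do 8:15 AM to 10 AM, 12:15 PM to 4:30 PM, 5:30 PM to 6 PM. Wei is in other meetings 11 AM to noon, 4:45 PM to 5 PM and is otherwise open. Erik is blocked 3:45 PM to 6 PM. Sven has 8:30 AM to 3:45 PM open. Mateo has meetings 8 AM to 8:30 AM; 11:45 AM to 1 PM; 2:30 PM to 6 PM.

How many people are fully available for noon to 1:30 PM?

Zane free: 08:00-12:00, 12:45-16:30 (invert busy blocks within the working day).
Vera free: 08:15-10:00, 12:15-16:30, 17:30-18:00.
Wei free: 08:00-11:00, 12:00-16:45, 17:00-18:00 (invert busy blocks within the working day).
Erik free: 08:00-15:45 (invert busy blocks within the working day).
Sven free: 08:30-15:45.
Mateo free: 08:30-11:45, 13:00-14:30 (invert busy blocks within the working day).
Wei, Erik, and Sven can make the full 12:00-13:30 slot — that's 3.

3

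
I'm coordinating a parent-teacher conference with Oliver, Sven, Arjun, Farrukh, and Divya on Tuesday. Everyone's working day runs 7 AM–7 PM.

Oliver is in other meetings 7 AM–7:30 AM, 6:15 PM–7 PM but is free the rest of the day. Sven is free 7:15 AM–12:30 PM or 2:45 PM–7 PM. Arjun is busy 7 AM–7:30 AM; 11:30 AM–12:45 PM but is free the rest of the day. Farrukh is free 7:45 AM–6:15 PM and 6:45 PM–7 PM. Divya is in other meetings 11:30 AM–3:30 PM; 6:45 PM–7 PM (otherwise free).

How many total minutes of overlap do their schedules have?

Oliver free: 07:30-18:15 (invert busy blocks within the working day).
Sven free: 07:15-12:30, 14:45-19:00.
Arjun free: 07:30-11:30, 12:45-19:00 (invert busy blocks within the working day).
Farrukh free: 07:45-18:15, 18:45-19:00.
Divya free: 07:00-11:30, 15:30-18:45 (invert busy blocks within the working day).
Oliver ∩ Sven: 07:30-12:30, 14:45-18:15.
Oliver ∩ Sven ∩ Arjun: 07:30-11:30, 14:45-18:15.
Oliver ∩ Sven ∩ Arjun ∩ Farrukh: 07:45-11:30, 14:45-18:15.
Oliver ∩ Sven ∩ Arjun ∩ Farrukh ∩ Divya: 07:45-11:30, 15:30-18:15.
So the common availability across everyone is 07:45-11:30, 15:30-18:15.
Summing the common windows: 225 + 165 = 390 minutes.

390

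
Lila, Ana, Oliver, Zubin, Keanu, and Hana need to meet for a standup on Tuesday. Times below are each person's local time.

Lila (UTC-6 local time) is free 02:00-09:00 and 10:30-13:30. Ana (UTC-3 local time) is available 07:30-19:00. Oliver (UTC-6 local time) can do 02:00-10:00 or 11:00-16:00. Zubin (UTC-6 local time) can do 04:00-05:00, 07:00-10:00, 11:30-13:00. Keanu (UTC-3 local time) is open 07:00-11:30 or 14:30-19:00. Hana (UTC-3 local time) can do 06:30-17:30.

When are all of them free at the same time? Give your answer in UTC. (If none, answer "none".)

Lila in UTC: 08:00-15:00, 16:30-19:30 (add 6h to convert from UTC-6).
Ana in UTC: 10:30-22:00 (add 3h to convert from UTC-3).
Oliver in UTC: 08:00-16:00, 17:00-22:00 (add 6h to convert from UTC-6).
Zubin in UTC: 10:00-11:00, 13:00-16:00, 17:30-19:00 (add 6h to convert from UTC-6).
Keanu in UTC: 10:00-14:30, 17:30-22:00 (add 3h to convert from UTC-3).
Hana in UTC: 09:30-20:30 (add 3h to convert from UTC-3).
Lila ∩ Ana: 10:30-15:00, 16:30-19:30.
Lila ∩ Ana ∩ Oliver: 10:30-15:00, 17:00-19:30.
Lila ∩ Ana ∩ Oliver ∩ Zubin: 10:30-11:00, 13:00-15:00, 17:30-19:00.
Lila ∩ Ana ∩ Oliver ∩ Zubin ∩ Keanu: 10:30-11:00, 13:00-14:30, 17:30-19:00.
Lila ∩ Ana ∩ Oliver ∩ Zubin ∩ Keanu ∩ Hana: 10:30-11:00, 13:00-14:30, 17:30-19:00.
So the common availability across everyone is 10:30-11:00, 13:00-14:30, 17:30-19:00.

10:30-11:00, 13:00-14:30, 17:30-19:00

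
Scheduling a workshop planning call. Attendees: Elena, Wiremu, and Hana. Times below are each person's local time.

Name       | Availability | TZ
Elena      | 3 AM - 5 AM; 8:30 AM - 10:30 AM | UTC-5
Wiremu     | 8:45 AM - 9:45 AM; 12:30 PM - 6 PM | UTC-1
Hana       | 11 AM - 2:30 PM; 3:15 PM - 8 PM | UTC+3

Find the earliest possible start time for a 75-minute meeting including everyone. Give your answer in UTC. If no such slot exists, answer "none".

Elena in UTC: 08:00-10:00, 13:30-15:30 (add 5h to convert from UTC-5).
Wiremu in UTC: 09:45-10:45, 13:30-19:00 (add 1h to convert from UTC-1).
Hana in UTC: 08:00-11:30, 12:15-17:00 (subtract 3h to convert from UTC+3).
Elena ∩ Wiremu: 09:45-10:00, 13:30-15:30.
Elena ∩ Wiremu ∩ Hana: 09:45-10:00, 13:30-15:30.
So the common availability across everyone is 09:45-10:00, 13:30-15:30.
The first common window of at least 75 minutes is 13:30-15:30, so the earliest start is 13:30.

13:30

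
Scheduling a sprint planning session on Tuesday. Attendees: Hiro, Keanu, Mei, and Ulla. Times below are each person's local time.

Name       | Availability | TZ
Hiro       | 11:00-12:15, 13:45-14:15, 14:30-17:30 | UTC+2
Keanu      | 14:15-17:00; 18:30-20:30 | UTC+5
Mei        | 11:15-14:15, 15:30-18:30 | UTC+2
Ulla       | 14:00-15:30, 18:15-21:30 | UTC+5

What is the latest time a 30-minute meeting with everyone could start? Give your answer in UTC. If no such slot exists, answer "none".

15:00

Hiro in UTC: 09:00-10:15, 11:45-12:15, 12:30-15:30 (subtract 2h to convert from UTC+2).
Keanu in UTC: 09:15-12:00, 13:30-15:30 (subtract 5h to convert from UTC+5).
Mei in UTC: 09:15-12:15, 13:30-16:30 (subtract 2h to convert from UTC+2).
Ulla in UTC: 09:00-10:30, 13:15-16:30 (subtract 5h to convert from UTC+5).
Hiro ∩ Keanu: 09:15-10:15, 11:45-12:00, 13:30-15:30.
Hiro ∩ Keanu ∩ Mei: 09:15-10:15, 11:45-12:00, 13:30-15:30.
Hiro ∩ Keanu ∩ Mei ∩ Ulla: 09:15-10:15, 13:30-15:30.
Those are the intersection windows.
The last common window of at least 30 minutes is 13:30-15:30; a 30-minute meeting can start as late as 15:00 and still end by 15:30.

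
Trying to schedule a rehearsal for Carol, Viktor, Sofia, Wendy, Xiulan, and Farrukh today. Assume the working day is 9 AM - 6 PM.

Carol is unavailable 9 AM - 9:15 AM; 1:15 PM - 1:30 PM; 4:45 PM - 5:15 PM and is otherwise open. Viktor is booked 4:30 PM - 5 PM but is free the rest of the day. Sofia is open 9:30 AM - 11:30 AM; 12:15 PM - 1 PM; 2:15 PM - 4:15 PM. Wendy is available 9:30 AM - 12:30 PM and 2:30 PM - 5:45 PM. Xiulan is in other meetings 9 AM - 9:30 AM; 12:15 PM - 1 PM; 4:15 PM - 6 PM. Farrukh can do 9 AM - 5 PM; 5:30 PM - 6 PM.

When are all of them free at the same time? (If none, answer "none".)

09:30-11:30, 14:30-16:15

Carol free: 09:15-13:15, 13:30-16:45, 17:15-18:00 (invert busy blocks within the working day).
Viktor free: 09:00-16:30, 17:00-18:00 (invert busy blocks within the working day).
Sofia free: 09:30-11:30, 12:15-13:00, 14:15-16:15.
Wendy free: 09:30-12:30, 14:30-17:45.
Xiulan free: 09:30-12:15, 13:00-16:15 (invert busy blocks within the working day).
Farrukh free: 09:00-17:00, 17:30-18:00.
Carol ∩ Viktor: 09:15-13:15, 13:30-16:30, 17:15-18:00.
Carol ∩ Viktor ∩ Sofia: 09:30-11:30, 12:15-13:00, 14:15-16:15.
Carol ∩ Viktor ∩ Sofia ∩ Wendy: 09:30-11:30, 12:15-12:30, 14:30-16:15.
Carol ∩ Viktor ∩ Sofia ∩ Wendy ∩ Xiulan: 09:30-11:30, 14:30-16:15.
Carol ∩ Viktor ∩ Sofia ∩ Wendy ∩ Xiulan ∩ Farrukh: 09:30-11:30, 14:30-16:15.
So the common availability across everyone is 09:30-11:30, 14:30-16:15.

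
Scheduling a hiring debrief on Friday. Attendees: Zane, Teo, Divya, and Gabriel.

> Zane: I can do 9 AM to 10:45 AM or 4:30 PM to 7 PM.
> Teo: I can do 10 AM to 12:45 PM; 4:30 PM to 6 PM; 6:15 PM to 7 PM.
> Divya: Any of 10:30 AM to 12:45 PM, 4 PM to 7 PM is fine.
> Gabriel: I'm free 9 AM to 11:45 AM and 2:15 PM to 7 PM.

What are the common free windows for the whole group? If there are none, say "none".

10:30-10:45, 16:30-18:00, 18:15-19:00

Zane ∩ Teo: 10:00-10:45, 16:30-18:00, 18:15-19:00.
Zane ∩ Teo ∩ Divya: 10:30-10:45, 16:30-18:00, 18:15-19:00.
Zane ∩ Teo ∩ Divya ∩ Gabriel: 10:30-10:45, 16:30-18:00, 18:15-19:00.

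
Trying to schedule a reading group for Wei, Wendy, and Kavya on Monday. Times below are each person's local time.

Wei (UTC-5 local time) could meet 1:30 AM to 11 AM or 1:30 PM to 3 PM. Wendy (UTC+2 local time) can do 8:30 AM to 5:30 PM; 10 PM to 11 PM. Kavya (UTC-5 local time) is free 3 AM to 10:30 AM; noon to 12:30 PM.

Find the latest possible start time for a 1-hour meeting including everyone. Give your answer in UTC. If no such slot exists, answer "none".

Wei in UTC: 06:30-16:00, 18:30-20:00 (add 5h to convert from UTC-5).
Wendy in UTC: 06:30-15:30, 20:00-21:00 (subtract 2h to convert from UTC+2).
Kavya in UTC: 08:00-15:30, 17:00-17:30 (add 5h to convert from UTC-5).
Wei ∩ Wendy: 06:30-15:30.
Wei ∩ Wendy ∩ Kavya: 08:00-15:30.
So the common availability across everyone is 08:00-15:30.
The last common window of at least 60 minutes is 08:00-15:30; a 60-minute meeting can start as late as 14:30 and still end by 15:30.

14:30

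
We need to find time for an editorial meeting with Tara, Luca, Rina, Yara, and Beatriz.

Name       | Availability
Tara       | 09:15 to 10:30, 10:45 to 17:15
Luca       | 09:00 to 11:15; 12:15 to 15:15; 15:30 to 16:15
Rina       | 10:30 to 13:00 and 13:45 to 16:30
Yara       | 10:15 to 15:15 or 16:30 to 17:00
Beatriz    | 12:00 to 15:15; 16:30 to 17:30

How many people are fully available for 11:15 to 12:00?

3

Tara, Rina, and Yara can make the full 11:15-12:00 slot — that's 3.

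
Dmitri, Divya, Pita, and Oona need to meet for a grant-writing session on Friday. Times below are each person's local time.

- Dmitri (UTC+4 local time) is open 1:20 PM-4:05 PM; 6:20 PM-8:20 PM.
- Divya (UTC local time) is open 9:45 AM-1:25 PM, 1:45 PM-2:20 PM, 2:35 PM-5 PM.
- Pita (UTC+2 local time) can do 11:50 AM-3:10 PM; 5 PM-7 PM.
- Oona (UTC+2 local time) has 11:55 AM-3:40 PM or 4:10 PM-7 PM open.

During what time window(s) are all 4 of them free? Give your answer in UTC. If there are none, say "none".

09:55-12:05, 15:00-16:20

Dmitri in UTC: 09:20-12:05, 14:20-16:20 (subtract 4h to convert from UTC+4).
Divya in UTC: 09:45-13:25, 13:45-14:20, 14:35-17:00.
Pita in UTC: 09:50-13:10, 15:00-17:00 (subtract 2h to convert from UTC+2).
Oona in UTC: 09:55-13:40, 14:10-17:00 (subtract 2h to convert from UTC+2).
Dmitri ∩ Divya: 09:45-12:05, 14:35-16:20.
Dmitri ∩ Divya ∩ Pita: 09:50-12:05, 15:00-16:20.
Dmitri ∩ Divya ∩ Pita ∩ Oona: 09:55-12:05, 15:00-16:20.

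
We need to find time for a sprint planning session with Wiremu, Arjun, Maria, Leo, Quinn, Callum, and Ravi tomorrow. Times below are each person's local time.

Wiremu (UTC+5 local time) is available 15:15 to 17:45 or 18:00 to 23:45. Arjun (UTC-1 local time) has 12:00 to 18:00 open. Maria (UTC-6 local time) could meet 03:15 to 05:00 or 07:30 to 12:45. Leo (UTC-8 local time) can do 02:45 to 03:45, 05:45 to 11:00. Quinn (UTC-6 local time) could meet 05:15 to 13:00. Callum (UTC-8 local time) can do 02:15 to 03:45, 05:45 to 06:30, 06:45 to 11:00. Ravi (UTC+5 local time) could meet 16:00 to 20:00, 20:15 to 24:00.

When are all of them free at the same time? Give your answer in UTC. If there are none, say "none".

Wiremu in UTC: 10:15-12:45, 13:00-18:45 (subtract 5h to convert from UTC+5).
Arjun in UTC: 13:00-19:00 (add 1h to convert from UTC-1).
Maria in UTC: 09:15-11:00, 13:30-18:45 (add 6h to convert from UTC-6).
Leo in UTC: 10:45-11:45, 13:45-19:00 (add 8h to convert from UTC-8).
Quinn in UTC: 11:15-19:00 (add 6h to convert from UTC-6).
Callum in UTC: 10:15-11:45, 13:45-14:30, 14:45-19:00 (add 8h to convert from UTC-8).
Ravi in UTC: 11:00-15:00, 15:15-19:00 (subtract 5h to convert from UTC+5).
Wiremu ∩ Arjun: 13:00-18:45.
Wiremu ∩ Arjun ∩ Maria: 13:30-18:45.
Wiremu ∩ Arjun ∩ Maria ∩ Leo: 13:45-18:45.
Wiremu ∩ Arjun ∩ Maria ∩ Leo ∩ Quinn: 13:45-18:45.
Wiremu ∩ Arjun ∩ Maria ∩ Leo ∩ Quinn ∩ Callum: 13:45-14:30, 14:45-18:45.
Wiremu ∩ Arjun ∩ Maria ∩ Leo ∩ Quinn ∩ Callum ∩ Ravi: 13:45-14:30, 14:45-15:00, 15:15-18:45.

13:45-14:30, 14:45-15:00, 15:15-18:45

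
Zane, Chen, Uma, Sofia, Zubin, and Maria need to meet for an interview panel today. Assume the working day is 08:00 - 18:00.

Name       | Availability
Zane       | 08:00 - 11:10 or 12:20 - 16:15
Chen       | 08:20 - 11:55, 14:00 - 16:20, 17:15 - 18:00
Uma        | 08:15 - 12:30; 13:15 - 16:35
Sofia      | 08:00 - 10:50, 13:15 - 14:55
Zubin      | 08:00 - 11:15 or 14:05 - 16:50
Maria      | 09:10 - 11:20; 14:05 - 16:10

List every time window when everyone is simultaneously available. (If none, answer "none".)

Zane ∩ Chen: 08:20-11:10, 14:00-16:15.
Zane ∩ Chen ∩ Uma: 08:20-11:10, 14:00-16:15.
Zane ∩ Chen ∩ Uma ∩ Sofia: 08:20-10:50, 14:00-14:55.
Zane ∩ Chen ∩ Uma ∩ Sofia ∩ Zubin: 08:20-10:50, 14:05-14:55.
Zane ∩ Chen ∩ Uma ∩ Sofia ∩ Zubin ∩ Maria: 09:10-10:50, 14:05-14:55.
Those are the intersection windows.

09:10-10:50, 14:05-14:55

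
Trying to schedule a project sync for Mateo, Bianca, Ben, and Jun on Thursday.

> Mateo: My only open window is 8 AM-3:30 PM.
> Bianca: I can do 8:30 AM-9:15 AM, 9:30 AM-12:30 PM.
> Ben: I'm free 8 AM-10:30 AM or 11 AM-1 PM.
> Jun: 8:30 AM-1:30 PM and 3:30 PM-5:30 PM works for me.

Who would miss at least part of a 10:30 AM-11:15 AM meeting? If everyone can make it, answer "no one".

Ben

Mateo: free for 10:30-11:15. Bianca: free for 10:30-11:15. Ben: not fully free for 10:30-11:15. Jun: free for 10:30-11:15.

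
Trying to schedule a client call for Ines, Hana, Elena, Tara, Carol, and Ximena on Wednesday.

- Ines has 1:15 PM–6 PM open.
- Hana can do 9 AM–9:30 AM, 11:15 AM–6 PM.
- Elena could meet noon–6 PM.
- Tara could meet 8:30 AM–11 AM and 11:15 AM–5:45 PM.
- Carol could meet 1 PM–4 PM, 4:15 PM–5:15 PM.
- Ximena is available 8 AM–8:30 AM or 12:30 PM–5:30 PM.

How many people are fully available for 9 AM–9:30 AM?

Hana and Tara can make the full 09:00-09:30 slot — that's 2.

2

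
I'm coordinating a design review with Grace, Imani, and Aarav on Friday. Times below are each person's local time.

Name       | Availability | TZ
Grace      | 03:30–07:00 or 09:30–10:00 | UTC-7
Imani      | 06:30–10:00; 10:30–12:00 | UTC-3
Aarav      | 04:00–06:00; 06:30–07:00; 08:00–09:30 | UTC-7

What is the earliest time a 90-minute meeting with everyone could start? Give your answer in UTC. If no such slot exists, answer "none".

Grace in UTC: 10:30-14:00, 16:30-17:00 (add 7h to convert from UTC-7).
Imani in UTC: 09:30-13:00, 13:30-15:00 (add 3h to convert from UTC-3).
Aarav in UTC: 11:00-13:00, 13:30-14:00, 15:00-16:30 (add 7h to convert from UTC-7).
Grace ∩ Imani: 10:30-13:00, 13:30-14:00.
Grace ∩ Imani ∩ Aarav: 11:00-13:00, 13:30-14:00.
The first common window of at least 90 minutes is 11:00-13:00, so the earliest start is 11:00.

11:00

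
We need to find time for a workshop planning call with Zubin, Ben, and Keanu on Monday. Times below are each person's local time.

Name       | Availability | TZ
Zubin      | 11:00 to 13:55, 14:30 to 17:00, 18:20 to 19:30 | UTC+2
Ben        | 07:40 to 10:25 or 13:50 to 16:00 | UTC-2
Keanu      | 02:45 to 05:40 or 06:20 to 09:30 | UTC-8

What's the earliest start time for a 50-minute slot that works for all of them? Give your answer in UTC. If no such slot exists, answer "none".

10:45

Zubin in UTC: 09:00-11:55, 12:30-15:00, 16:20-17:30 (subtract 2h to convert from UTC+2).
Ben in UTC: 09:40-12:25, 15:50-18:00 (add 2h to convert from UTC-2).
Keanu in UTC: 10:45-13:40, 14:20-17:30 (add 8h to convert from UTC-8).
Zubin ∩ Ben: 09:40-11:55, 16:20-17:30.
Zubin ∩ Ben ∩ Keanu: 10:45-11:55, 16:20-17:30.
So the common availability across everyone is 10:45-11:55, 16:20-17:30.
The first common window of at least 50 minutes is 10:45-11:55, so the earliest start is 10:45.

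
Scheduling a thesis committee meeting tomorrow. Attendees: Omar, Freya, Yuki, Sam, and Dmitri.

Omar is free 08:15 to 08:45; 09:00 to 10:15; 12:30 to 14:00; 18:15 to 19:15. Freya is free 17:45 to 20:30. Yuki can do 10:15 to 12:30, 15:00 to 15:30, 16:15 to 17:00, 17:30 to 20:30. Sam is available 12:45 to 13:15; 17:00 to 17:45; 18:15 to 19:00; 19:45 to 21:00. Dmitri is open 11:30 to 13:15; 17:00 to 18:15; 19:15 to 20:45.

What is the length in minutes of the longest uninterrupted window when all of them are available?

Omar ∩ Freya: 18:15-19:15.
Omar ∩ Freya ∩ Yuki: 18:15-19:15.
Omar ∩ Freya ∩ Yuki ∩ Sam: 18:15-19:00.
Omar ∩ Freya ∩ Yuki ∩ Sam ∩ Dmitri: ∅.
There is no time when everyone is free.
No common window exists, so the longest block is 0 minutes.

0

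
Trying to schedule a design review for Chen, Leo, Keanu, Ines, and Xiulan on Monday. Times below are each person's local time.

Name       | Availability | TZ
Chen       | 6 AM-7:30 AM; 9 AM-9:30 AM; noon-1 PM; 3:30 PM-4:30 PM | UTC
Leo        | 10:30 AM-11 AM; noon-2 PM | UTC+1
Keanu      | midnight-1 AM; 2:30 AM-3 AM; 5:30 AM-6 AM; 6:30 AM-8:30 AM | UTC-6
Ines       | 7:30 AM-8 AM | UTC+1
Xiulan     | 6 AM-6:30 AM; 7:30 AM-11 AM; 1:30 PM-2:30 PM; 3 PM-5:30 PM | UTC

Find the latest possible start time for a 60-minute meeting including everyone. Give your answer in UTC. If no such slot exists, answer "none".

Chen in UTC: 06:00-07:30, 09:00-09:30, 12:00-13:00, 15:30-16:30.
Leo in UTC: 09:30-10:00, 11:00-13:00 (subtract 1h to convert from UTC+1).
Keanu in UTC: 06:00-07:00, 08:30-09:00, 11:30-12:00, 12:30-14:30 (add 6h to convert from UTC-6).
Ines in UTC: 06:30-07:00 (subtract 1h to convert from UTC+1).
Xiulan in UTC: 06:00-06:30, 07:30-11:00, 13:30-14:30, 15:00-17:30.
Chen ∩ Leo: 12:00-13:00.
Chen ∩ Leo ∩ Keanu: 12:30-13:00.
Chen ∩ Leo ∩ Keanu ∩ Ines: ∅.
Chen ∩ Leo ∩ Keanu ∩ Ines ∩ Xiulan: ∅.
There is no time when everyone is free.
No common window is at least 60 minutes long.

none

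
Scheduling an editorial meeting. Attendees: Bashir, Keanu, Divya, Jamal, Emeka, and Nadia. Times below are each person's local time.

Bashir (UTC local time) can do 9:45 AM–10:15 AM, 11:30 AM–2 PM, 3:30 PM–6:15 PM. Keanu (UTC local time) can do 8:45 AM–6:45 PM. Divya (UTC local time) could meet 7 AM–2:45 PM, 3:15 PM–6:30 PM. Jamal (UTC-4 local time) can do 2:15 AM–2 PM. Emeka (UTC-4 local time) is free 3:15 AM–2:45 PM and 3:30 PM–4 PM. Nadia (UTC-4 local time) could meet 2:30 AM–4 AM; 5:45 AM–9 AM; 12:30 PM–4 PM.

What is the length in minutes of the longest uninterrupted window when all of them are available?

Bashir in UTC: 09:45-10:15, 11:30-14:00, 15:30-18:15.
Keanu in UTC: 08:45-18:45.
Divya in UTC: 07:00-14:45, 15:15-18:30.
Jamal in UTC: 06:15-18:00 (add 4h to convert from UTC-4).
Emeka in UTC: 07:15-18:45, 19:30-20:00 (add 4h to convert from UTC-4).
Nadia in UTC: 06:30-08:00, 09:45-13:00, 16:30-20:00 (add 4h to convert from UTC-4).
Bashir ∩ Keanu: 09:45-10:15, 11:30-14:00, 15:30-18:15.
Bashir ∩ Keanu ∩ Divya: 09:45-10:15, 11:30-14:00, 15:30-18:15.
Bashir ∩ Keanu ∩ Divya ∩ Jamal: 09:45-10:15, 11:30-14:00, 15:30-18:00.
Bashir ∩ Keanu ∩ Divya ∩ Jamal ∩ Emeka: 09:45-10:15, 11:30-14:00, 15:30-18:00.
Bashir ∩ Keanu ∩ Divya ∩ Jamal ∩ Emeka ∩ Nadia: 09:45-10:15, 11:30-13:00, 16:30-18:00.
Those are the intersection windows.
The longest is 11:30-13:00 at 90 minutes.

90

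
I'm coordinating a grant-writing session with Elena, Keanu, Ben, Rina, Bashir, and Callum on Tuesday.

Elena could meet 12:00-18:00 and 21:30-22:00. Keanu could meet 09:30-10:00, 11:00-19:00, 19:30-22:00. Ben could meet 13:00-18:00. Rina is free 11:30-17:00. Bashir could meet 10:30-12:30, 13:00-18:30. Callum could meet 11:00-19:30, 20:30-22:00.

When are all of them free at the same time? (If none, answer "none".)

13:00-17:00

Elena ∩ Keanu: 12:00-18:00, 21:30-22:00.
Elena ∩ Keanu ∩ Ben: 13:00-18:00.
Elena ∩ Keanu ∩ Ben ∩ Rina: 13:00-17:00.
Elena ∩ Keanu ∩ Ben ∩ Rina ∩ Bashir: 13:00-17:00.
Elena ∩ Keanu ∩ Ben ∩ Rina ∩ Bashir ∩ Callum: 13:00-17:00.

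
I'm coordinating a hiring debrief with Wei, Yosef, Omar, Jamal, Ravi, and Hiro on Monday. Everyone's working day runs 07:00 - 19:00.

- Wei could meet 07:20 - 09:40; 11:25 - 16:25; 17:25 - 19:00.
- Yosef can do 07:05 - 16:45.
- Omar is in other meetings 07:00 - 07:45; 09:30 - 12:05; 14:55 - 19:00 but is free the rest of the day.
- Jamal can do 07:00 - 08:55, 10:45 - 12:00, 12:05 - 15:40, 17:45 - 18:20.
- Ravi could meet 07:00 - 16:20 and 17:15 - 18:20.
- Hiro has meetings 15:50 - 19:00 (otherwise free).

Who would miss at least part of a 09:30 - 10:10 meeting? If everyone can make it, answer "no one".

Wei free: 07:20-09:40, 11:25-16:25, 17:25-19:00.
Yosef free: 07:05-16:45.
Omar free: 07:45-09:30, 12:05-14:55 (invert busy blocks within the working day).
Jamal free: 07:00-08:55, 10:45-12:00, 12:05-15:40, 17:45-18:20.
Ravi free: 07:00-16:20, 17:15-18:20.
Hiro free: 07:00-15:50 (invert busy blocks within the working day).
Wei: not fully free for 09:30-10:10. Yosef: free for 09:30-10:10. Omar: not fully free for 09:30-10:10. Jamal: not fully free for 09:30-10:10. Ravi: free for 09:30-10:10. Hiro: free for 09:30-10:10.

Jamal, Omar, Wei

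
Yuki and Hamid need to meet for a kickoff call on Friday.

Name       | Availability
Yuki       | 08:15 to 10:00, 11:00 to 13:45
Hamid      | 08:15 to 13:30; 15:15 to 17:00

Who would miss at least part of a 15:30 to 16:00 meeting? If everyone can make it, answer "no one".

Yuki: not fully free for 15:30-16:00. Hamid: free for 15:30-16:00.

Yuki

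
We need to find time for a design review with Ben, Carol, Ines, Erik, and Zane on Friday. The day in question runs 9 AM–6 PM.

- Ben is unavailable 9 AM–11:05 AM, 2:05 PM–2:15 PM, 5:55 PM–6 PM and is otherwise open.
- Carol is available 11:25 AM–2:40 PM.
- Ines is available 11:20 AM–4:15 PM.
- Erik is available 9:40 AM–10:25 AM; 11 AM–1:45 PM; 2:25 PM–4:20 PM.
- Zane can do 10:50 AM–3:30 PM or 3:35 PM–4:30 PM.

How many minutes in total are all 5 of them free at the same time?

Ben free: 11:05-14:05, 14:15-17:55 (invert busy blocks within the working day).
Carol free: 11:25-14:40.
Ines free: 11:20-16:15.
Erik free: 09:40-10:25, 11:00-13:45, 14:25-16:20.
Zane free: 10:50-15:30, 15:35-16:30.
Ben ∩ Carol: 11:25-14:05, 14:15-14:40.
Ben ∩ Carol ∩ Ines: 11:25-14:05, 14:15-14:40.
Ben ∩ Carol ∩ Ines ∩ Erik: 11:25-13:45, 14:25-14:40.
Ben ∩ Carol ∩ Ines ∩ Erik ∩ Zane: 11:25-13:45, 14:25-14:40.
So the common availability across everyone is 11:25-13:45, 14:25-14:40.
Summing the common windows: 140 + 15 = 155 minutes.

155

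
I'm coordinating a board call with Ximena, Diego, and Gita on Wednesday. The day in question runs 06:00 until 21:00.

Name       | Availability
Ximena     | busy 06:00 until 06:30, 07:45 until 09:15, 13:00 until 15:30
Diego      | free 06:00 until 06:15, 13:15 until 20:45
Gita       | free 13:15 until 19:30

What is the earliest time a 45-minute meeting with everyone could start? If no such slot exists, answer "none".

Ximena free: 06:30-07:45, 09:15-13:00, 15:30-21:00 (invert busy blocks within the working day).
Diego free: 06:00-06:15, 13:15-20:45.
Gita free: 13:15-19:30.
Ximena ∩ Diego: 15:30-20:45.
Ximena ∩ Diego ∩ Gita: 15:30-19:30.
The first common window of at least 45 minutes is 15:30-19:30, so the earliest start is 15:30.

15:30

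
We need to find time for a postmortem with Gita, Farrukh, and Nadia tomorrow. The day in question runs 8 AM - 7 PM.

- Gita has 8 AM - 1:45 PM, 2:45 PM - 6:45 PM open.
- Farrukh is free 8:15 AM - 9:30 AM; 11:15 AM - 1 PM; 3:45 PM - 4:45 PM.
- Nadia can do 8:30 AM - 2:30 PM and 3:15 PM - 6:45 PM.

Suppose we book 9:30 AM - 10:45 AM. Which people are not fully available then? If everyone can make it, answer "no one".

Gita: free for 09:30-10:45. Farrukh: not fully free for 09:30-10:45. Nadia: free for 09:30-10:45.

Farrukh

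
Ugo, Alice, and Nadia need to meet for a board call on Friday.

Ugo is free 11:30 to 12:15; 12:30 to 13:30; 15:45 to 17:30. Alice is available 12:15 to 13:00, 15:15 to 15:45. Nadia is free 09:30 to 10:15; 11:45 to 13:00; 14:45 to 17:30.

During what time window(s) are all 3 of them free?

12:30-13:00

Ugo ∩ Alice: 12:30-13:00.
Ugo ∩ Alice ∩ Nadia: 12:30-13:00.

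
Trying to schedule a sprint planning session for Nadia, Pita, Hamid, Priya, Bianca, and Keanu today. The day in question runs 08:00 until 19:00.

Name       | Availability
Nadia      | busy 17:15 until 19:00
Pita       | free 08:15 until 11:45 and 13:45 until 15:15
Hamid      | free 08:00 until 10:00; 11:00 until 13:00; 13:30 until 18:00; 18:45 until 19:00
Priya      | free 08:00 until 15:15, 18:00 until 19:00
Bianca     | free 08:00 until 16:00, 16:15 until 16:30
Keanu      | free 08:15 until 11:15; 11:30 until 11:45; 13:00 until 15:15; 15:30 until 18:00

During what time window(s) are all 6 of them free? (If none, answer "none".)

Nadia free: 08:00-17:15 (invert busy blocks within the working day).
Pita free: 08:15-11:45, 13:45-15:15.
Hamid free: 08:00-10:00, 11:00-13:00, 13:30-18:00, 18:45-19:00.
Priya free: 08:00-15:15, 18:00-19:00.
Bianca free: 08:00-16:00, 16:15-16:30.
Keanu free: 08:15-11:15, 11:30-11:45, 13:00-15:15, 15:30-18:00.
Nadia ∩ Pita: 08:15-11:45, 13:45-15:15.
Nadia ∩ Pita ∩ Hamid: 08:15-10:00, 11:00-11:45, 13:45-15:15.
Nadia ∩ Pita ∩ Hamid ∩ Priya: 08:15-10:00, 11:00-11:45, 13:45-15:15.
Nadia ∩ Pita ∩ Hamid ∩ Priya ∩ Bianca: 08:15-10:00, 11:00-11:45, 13:45-15:15.
Nadia ∩ Pita ∩ Hamid ∩ Priya ∩ Bianca ∩ Keanu: 08:15-10:00, 11:00-11:15, 11:30-11:45, 13:45-15:15.
So the common availability across everyone is 08:15-10:00, 11:00-11:15, 11:30-11:45, 13:45-15:15.

08:15-10:00, 11:00-11:15, 11:30-11:45, 13:45-15:15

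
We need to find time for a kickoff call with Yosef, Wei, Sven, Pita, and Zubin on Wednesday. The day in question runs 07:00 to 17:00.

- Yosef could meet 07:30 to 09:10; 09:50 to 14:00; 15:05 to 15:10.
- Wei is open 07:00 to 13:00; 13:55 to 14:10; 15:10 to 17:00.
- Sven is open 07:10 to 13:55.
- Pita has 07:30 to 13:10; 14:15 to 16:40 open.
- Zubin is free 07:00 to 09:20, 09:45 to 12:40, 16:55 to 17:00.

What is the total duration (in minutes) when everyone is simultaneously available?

Yosef ∩ Wei: 07:30-09:10, 09:50-13:00, 13:55-14:00.
Yosef ∩ Wei ∩ Sven: 07:30-09:10, 09:50-13:00.
Yosef ∩ Wei ∩ Sven ∩ Pita: 07:30-09:10, 09:50-13:00.
Yosef ∩ Wei ∩ Sven ∩ Pita ∩ Zubin: 07:30-09:10, 09:50-12:40.
Those are the intersection windows.
Summing the common windows: 100 + 170 = 270 minutes.

270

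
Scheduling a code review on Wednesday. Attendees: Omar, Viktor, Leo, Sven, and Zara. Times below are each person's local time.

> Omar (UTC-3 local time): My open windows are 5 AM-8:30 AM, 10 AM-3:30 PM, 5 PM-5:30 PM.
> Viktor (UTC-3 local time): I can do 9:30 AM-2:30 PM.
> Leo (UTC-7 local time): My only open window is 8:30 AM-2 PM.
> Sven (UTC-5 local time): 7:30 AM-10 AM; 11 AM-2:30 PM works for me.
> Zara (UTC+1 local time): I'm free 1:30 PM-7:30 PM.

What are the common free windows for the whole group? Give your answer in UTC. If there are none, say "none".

16:00-17:30

Omar in UTC: 08:00-11:30, 13:00-18:30, 20:00-20:30 (add 3h to convert from UTC-3).
Viktor in UTC: 12:30-17:30 (add 3h to convert from UTC-3).
Leo in UTC: 15:30-21:00 (add 7h to convert from UTC-7).
Sven in UTC: 12:30-15:00, 16:00-19:30 (add 5h to convert from UTC-5).
Zara in UTC: 12:30-18:30 (subtract 1h to convert from UTC+1).
Omar ∩ Viktor: 13:00-17:30.
Omar ∩ Viktor ∩ Leo: 15:30-17:30.
Omar ∩ Viktor ∩ Leo ∩ Sven: 16:00-17:30.
Omar ∩ Viktor ∩ Leo ∩ Sven ∩ Zara: 16:00-17:30.
Those are the intersection windows.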